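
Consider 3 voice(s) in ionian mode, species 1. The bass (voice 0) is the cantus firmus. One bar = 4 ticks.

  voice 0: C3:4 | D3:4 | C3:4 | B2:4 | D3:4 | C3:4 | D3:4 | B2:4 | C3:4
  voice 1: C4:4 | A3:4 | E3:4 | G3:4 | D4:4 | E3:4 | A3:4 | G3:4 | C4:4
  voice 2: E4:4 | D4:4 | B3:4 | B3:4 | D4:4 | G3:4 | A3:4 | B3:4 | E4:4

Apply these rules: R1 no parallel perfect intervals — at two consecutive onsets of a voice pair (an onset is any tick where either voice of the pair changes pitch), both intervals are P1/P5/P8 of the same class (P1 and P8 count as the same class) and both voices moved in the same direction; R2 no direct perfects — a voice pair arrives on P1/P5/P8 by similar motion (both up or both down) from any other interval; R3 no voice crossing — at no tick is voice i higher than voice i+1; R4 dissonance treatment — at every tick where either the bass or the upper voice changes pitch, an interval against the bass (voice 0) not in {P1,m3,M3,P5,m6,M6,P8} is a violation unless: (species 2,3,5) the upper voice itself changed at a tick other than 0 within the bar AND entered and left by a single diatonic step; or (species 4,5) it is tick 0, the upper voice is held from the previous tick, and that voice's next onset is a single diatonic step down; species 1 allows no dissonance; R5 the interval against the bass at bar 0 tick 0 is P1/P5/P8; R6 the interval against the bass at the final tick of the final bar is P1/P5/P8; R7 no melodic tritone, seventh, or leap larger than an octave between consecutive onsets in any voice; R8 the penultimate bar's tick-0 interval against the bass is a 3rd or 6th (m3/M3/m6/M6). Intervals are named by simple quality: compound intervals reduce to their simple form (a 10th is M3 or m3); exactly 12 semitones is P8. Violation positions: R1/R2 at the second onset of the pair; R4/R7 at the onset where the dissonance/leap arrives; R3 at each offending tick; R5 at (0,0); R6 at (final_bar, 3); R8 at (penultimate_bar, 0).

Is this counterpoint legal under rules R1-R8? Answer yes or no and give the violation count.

No (14 violations)

bar 0: v0=C3 v1=C4 v2=E4 (M3)
bar 1: v0=D3 v1=A3 v2=D4 (P8)
bar 2: v0=C3 v1=E3 v2=B3 (M7)
bar 3: v0=B2 v1=G3 v2=B3 (P8)
bar 4: v0=D3 v1=D4 v2=D4 (P8)
bar 5: v0=C3 v1=E3 v2=G3 (P5)
bar 6: v0=D3 v1=A3 v2=A3 (P5)
bar 7: v0=B2 v1=G3 v2=B3 (P8)
bar 8: v0=C3 v1=C4 v2=E4 (M3)
  R5 @ bar0.0: opens on M3
  R2 @ bar2.0: A3/D4 P4 -> E3/B3 P5 similar
  R4 @ bar2.0: C3/B3 M7 untreated
  R1 @ bar4.0: B2/B3 P8 -> D3/D4 P8 similar
  R2 @ bar4.0: B2/G3 m6 -> D3/D4 P8 similar
  R2 @ bar4.0: G3/B3 M3 -> D4/D4 P1 similar
  R2 @ bar5.0: D3/D4 P8 -> C3/G3 P5 similar
  R7 @ bar5.0: D4->E3 leap 10st
  R1 @ bar6.0: C3/G3 P5 -> D3/A3 P5 similar
  R2 @ bar6.0: C3/E3 M3 -> D3/A3 P5 similar
  R2 @ bar6.0: E3/G3 m3 -> A3/A3 P1 similar
  R8 @ bar7.0: penult P8 not 3rd/6th
  R2 @ bar8.0: B2/G3 m6 -> C3/C4 P8 similar
  R6 @ bar8.3: closes on M3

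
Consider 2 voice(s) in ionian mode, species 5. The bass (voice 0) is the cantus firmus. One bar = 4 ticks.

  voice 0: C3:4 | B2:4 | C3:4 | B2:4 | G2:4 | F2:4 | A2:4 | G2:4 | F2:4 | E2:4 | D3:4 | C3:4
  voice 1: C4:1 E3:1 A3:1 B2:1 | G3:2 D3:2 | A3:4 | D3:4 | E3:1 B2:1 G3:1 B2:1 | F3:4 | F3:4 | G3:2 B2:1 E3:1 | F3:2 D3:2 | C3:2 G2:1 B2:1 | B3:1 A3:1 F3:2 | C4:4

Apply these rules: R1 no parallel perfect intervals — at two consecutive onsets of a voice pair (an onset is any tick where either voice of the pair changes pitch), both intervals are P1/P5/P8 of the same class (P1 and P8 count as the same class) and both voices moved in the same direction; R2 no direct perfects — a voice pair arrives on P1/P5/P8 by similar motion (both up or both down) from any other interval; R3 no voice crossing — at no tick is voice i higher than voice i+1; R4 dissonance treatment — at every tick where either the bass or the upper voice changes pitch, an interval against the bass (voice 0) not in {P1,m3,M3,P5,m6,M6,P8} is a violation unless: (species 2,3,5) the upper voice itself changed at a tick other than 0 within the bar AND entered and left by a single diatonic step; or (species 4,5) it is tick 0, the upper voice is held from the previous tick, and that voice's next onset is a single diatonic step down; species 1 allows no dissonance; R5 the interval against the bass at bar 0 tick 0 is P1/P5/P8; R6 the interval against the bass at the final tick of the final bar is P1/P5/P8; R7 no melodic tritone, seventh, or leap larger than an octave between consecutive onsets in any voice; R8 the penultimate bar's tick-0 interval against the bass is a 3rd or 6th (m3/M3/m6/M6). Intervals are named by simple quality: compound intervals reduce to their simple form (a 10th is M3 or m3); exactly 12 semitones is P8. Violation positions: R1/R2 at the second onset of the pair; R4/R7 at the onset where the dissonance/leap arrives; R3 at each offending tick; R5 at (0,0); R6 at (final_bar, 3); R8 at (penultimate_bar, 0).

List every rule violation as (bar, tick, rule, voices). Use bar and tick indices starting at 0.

bar 0: v0=C3 v1=C4 downbeat P8
bar 1: v0=B2 v1=G3 downbeat m6
bar 2: v0=C3 v1=A3 downbeat M6
bar 3: v0=B2 v1=D3 downbeat m3
bar 4: v0=G2 v1=E3 downbeat M6
bar 5: v0=F2 v1=F3 downbeat P8
bar 6: v0=A2 v1=F3 downbeat m6
bar 7: v0=G2 v1=G3 downbeat P8
bar 8: v0=F2 v1=F3 downbeat P8
bar 9: v0=E2 v1=C3 downbeat m6
bar 10: v0=D3 v1=B3 downbeat M6
bar 11: v0=C3 v1=C4 downbeat P8
  -> R3 @ bar 0 tick 3 v(0, 1): C3 above B2
  -> R4 @ bar 0 tick 3 v(0, 1): C3/B2 m2 untreated
  -> R7 @ bar 0 tick 3 v(1,): A3->B2 leap 10st
  -> R7 @ bar 5 tick 0 v(1,): B2->F3 leap 6st
  -> R7 @ bar 10 tick 0 v(0,): E2->D3 leap 10st

(0, 3, R3, (0, 1))
(0, 3, R4, (0, 1))
(0, 3, R7, (1,))
(5, 0, R7, (1,))
(10, 0, R7, (0,))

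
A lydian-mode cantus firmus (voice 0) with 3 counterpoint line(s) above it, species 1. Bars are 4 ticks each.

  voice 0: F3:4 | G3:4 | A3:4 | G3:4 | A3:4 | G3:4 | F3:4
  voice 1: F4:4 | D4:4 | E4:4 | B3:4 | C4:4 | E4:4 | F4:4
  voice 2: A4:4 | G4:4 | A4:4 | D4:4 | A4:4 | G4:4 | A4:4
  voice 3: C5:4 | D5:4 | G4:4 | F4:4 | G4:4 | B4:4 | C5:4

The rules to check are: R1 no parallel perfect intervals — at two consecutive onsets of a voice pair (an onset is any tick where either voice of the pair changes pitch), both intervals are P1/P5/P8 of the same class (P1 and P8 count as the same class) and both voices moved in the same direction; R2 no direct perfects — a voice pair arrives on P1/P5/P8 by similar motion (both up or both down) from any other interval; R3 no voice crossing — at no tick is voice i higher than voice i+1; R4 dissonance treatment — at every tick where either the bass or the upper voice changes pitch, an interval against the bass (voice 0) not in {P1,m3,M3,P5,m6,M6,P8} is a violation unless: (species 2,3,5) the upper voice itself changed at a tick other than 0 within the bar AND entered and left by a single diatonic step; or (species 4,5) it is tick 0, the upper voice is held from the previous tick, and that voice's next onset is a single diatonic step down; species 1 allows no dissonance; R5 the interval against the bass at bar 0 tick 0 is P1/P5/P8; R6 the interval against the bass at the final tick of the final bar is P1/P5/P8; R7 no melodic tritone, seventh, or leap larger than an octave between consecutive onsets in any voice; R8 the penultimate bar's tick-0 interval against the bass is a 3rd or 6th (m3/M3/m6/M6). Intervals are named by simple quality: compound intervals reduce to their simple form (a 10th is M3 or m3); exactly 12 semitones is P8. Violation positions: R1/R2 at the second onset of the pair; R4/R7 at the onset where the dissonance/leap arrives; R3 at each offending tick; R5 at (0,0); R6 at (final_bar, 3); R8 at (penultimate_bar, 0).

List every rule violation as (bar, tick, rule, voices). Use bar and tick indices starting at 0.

bar 0: v0=F3 v1=F4 v2=A4 v3=C5 downbeat P5
bar 1: v0=G3 v1=D4 v2=G4 v3=D5 downbeat P5
bar 2: v0=A3 v1=E4 v2=A4 v3=G4 downbeat m7
bar 3: v0=G3 v1=B3 v2=D4 v3=F4 downbeat m7
bar 4: v0=A3 v1=C4 v2=A4 v3=G4 downbeat m7
bar 5: v0=G3 v1=E4 v2=G4 v3=B4 downbeat M3
bar 6: v0=F3 v1=F4 v2=A4 v3=C5 downbeat P5
  -> R5 @ bar 0 tick 0 v(0, 2): opens on M3
  -> R1 @ bar 1 tick 0 v(0, 3): F3/C5 P5 -> G3/D5 P5 similar
  -> R1 @ bar 2 tick 0 v(0, 1): G3/D4 P5 -> A3/E4 P5 similar
  -> R1 @ bar 2 tick 0 v(0, 2): G3/G4 P8 -> A3/A4 P8 similar
  -> R3 @ bar 2 tick 0 v(2, 3): A4 above G4
  -> R4 @ bar 2 tick 0 v(0, 3): A3/G4 m7 untreated
  -> R3 @ bar 2 tick 1 v(2, 3): A4 above G4
  -> R3 @ bar 2 tick 2 v(2, 3): A4 above G4
  -> R3 @ bar 2 tick 3 v(2, 3): A4 above G4
  -> R2 @ bar 3 tick 0 v(0, 2): A3/A4 P8 -> G3/D4 P5 similar
  -> R4 @ bar 3 tick 0 v(0, 3): G3/F4 m7 untreated
  -> R2 @ bar 4 tick 0 v(0, 2): G3/D4 P5 -> A3/A4 P8 similar
  -> R2 @ bar 4 tick 0 v(1, 3): B3/F4 TT -> C4/G4 P5 similar
  -> R3 @ bar 4 tick 0 v(2, 3): A4 above G4
  -> R4 @ bar 4 tick 0 v(0, 3): A3/G4 m7 untreated
  -> R3 @ bar 4 tick 1 v(2, 3): A4 above G4
  -> R3 @ bar 4 tick 2 v(2, 3): A4 above G4
  -> R3 @ bar 4 tick 3 v(2, 3): A4 above G4
  -> R1 @ bar 5 tick 0 v(0, 2): A3/A4 P8 -> G3/G4 P8 similar
  -> R1 @ bar 5 tick 0 v(1, 3): C4/G4 P5 -> E4/B4 P5 similar
  -> R8 @ bar 5 tick 0 v(0, 2): penult P8 not 3rd/6th
  -> R1 @ bar 6 tick 0 v(1, 3): E4/B4 P5 -> F4/C5 P5 similar
  -> R6 @ bar 6 tick 3 v(0, 2): closes on M3

(0, 0, R5, (0, 2))
(1, 0, R1, (0, 3))
(2, 0, R1, (0, 1))
(2, 0, R1, (0, 2))
(2, 0, R3, (2, 3))
(2, 0, R4, (0, 3))
(2, 1, R3, (2, 3))
(2, 2, R3, (2, 3))
(2, 3, R3, (2, 3))
(3, 0, R2, (0, 2))
(3, 0, R4, (0, 3))
(4, 0, R2, (0, 2))
(4, 0, R2, (1, 3))
(4, 0, R3, (2, 3))
(4, 0, R4, (0, 3))
(4, 1, R3, (2, 3))
(4, 2, R3, (2, 3))
(4, 3, R3, (2, 3))
(5, 0, R1, (0, 2))
(5, 0, R1, (1, 3))
(5, 0, R8, (0, 2))
(6, 0, R1, (1, 3))
(6, 3, R6, (0, 2))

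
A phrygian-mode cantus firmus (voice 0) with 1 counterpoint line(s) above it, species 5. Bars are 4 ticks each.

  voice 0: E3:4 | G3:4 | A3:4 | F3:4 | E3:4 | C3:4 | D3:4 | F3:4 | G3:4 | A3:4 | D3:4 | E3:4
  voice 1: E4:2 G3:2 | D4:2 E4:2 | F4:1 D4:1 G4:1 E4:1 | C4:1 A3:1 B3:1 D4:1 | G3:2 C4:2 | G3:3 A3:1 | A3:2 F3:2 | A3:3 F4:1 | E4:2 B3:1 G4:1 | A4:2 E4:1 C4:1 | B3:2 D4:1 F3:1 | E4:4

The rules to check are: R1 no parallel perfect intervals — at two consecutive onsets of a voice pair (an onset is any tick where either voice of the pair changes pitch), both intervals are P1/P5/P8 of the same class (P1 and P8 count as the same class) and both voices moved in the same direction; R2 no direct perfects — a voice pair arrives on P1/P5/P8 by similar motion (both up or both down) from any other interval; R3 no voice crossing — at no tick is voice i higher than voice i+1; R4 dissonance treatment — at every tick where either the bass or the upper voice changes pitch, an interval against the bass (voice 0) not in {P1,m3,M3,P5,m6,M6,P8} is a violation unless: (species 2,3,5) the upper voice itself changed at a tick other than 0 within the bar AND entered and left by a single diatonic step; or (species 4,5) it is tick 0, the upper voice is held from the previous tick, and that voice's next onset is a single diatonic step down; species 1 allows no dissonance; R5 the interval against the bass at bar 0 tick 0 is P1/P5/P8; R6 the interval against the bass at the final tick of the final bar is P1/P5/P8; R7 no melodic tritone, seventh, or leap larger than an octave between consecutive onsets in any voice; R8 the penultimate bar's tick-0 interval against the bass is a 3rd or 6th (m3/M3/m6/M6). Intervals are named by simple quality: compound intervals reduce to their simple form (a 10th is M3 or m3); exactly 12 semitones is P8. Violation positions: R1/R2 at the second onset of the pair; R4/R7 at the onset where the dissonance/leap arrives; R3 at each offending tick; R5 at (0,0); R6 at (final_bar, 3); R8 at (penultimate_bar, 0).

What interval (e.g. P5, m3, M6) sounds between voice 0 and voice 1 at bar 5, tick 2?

P5

voice 0=C3 voice 1=G3 -> P5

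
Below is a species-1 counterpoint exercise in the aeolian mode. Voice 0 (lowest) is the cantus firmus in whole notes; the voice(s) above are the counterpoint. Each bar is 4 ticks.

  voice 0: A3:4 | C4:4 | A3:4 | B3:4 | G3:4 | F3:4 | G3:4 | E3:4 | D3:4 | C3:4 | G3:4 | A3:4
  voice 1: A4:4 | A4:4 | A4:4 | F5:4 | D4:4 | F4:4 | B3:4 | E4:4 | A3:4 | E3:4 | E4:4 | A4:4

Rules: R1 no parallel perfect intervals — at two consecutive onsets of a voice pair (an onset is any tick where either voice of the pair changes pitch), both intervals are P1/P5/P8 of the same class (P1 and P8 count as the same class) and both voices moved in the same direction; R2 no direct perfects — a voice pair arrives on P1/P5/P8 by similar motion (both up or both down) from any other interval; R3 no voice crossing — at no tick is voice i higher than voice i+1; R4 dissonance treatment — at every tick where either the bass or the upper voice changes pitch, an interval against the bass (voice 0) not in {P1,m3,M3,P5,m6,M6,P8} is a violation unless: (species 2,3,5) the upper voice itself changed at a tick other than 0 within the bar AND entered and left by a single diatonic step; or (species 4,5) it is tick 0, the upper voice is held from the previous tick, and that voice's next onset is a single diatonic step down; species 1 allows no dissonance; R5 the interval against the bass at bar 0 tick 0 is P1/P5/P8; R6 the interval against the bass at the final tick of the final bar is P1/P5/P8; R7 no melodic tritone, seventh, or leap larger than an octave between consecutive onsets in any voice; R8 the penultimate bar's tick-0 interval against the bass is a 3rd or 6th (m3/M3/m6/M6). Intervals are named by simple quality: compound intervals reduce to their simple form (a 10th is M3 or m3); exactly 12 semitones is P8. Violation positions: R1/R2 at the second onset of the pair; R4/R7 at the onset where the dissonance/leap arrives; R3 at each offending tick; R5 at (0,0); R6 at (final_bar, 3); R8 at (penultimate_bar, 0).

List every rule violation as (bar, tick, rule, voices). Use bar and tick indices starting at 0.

(3, 0, R4, (0, 1))
(4, 0, R2, (0, 1))
(4, 0, R7, (1,))
(6, 0, R7, (1,))
(8, 0, R2, (0, 1))
(11, 0, R2, (0, 1))

bar 0: v0=A3 v1=A4 downbeat P8
bar 1: v0=C4 v1=A4 downbeat M6
bar 2: v0=A3 v1=A4 downbeat P8
bar 3: v0=B3 v1=F5 downbeat TT
bar 4: v0=G3 v1=D4 downbeat P5
bar 5: v0=F3 v1=F4 downbeat P8
bar 6: v0=G3 v1=B3 downbeat M3
bar 7: v0=E3 v1=E4 downbeat P8
bar 8: v0=D3 v1=A3 downbeat P5
bar 9: v0=C3 v1=E3 downbeat M3
bar 10: v0=G3 v1=E4 downbeat M6
bar 11: v0=A3 v1=A4 downbeat P8
  -> R4 @ bar 3 tick 0 v(0, 1): B3/F5 TT untreated
  -> R2 @ bar 4 tick 0 v(0, 1): B3/F5 TT -> G3/D4 P5 similar
  -> R7 @ bar 4 tick 0 v(1,): F5->D4 leap 15st
  -> R7 @ bar 6 tick 0 v(1,): F4->B3 leap 6st
  -> R2 @ bar 8 tick 0 v(0, 1): E3/E4 P8 -> D3/A3 P5 similar
  -> R2 @ bar 11 tick 0 v(0, 1): G3/E4 M6 -> A3/A4 P8 similar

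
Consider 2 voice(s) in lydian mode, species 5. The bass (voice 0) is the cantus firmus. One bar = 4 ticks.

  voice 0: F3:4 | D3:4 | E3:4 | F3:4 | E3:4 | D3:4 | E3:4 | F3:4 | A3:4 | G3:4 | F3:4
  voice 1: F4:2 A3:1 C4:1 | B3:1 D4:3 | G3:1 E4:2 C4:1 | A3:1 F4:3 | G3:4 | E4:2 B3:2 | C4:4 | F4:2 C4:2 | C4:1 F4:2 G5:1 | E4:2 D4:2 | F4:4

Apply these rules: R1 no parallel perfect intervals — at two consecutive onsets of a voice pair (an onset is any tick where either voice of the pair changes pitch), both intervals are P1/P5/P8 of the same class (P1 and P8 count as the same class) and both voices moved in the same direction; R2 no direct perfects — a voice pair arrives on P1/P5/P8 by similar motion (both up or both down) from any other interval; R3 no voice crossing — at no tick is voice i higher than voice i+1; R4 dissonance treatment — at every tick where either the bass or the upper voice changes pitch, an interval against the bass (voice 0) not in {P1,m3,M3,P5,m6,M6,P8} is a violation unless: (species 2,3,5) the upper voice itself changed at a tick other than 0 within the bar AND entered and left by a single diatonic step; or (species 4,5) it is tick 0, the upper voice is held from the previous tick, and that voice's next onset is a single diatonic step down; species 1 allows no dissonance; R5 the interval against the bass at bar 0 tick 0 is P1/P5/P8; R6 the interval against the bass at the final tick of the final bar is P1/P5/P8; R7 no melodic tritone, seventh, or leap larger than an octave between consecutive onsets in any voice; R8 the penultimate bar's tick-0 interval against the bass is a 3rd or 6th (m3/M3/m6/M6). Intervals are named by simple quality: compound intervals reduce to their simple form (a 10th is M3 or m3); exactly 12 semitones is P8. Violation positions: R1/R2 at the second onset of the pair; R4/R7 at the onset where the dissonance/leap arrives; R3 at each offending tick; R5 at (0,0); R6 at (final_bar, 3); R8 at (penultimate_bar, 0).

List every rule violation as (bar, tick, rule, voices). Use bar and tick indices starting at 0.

(4, 0, R7, (1,))
(5, 0, R4, (0, 1))
(7, 0, R2, (0, 1))
(8, 3, R4, (0, 1))
(8, 3, R7, (1,))
(9, 0, R7, (1,))

bar 0: v0=F3 v1=F4 downbeat P8
bar 1: v0=D3 v1=B3 downbeat M6
bar 2: v0=E3 v1=G3 downbeat m3
bar 3: v0=F3 v1=A3 downbeat M3
bar 4: v0=E3 v1=G3 downbeat m3
bar 5: v0=D3 v1=E4 downbeat M2
bar 6: v0=E3 v1=C4 downbeat m6
bar 7: v0=F3 v1=F4 downbeat P8
bar 8: v0=A3 v1=C4 downbeat m3
bar 9: v0=G3 v1=E4 downbeat M6
bar 10: v0=F3 v1=F4 downbeat P8
  -> R7 @ bar 4 tick 0 v(1,): F4->G3 leap 10st
  -> R4 @ bar 5 tick 0 v(0, 1): D3/E4 M2 untreated
  -> R2 @ bar 7 tick 0 v(0, 1): E3/C4 m6 -> F3/F4 P8 similar
  -> R4 @ bar 8 tick 3 v(0, 1): A3/G5 m7 untreated
  -> R7 @ bar 8 tick 3 v(1,): F4->G5 leap 14st
  -> R7 @ bar 9 tick 0 v(1,): G5->E4 leap 15st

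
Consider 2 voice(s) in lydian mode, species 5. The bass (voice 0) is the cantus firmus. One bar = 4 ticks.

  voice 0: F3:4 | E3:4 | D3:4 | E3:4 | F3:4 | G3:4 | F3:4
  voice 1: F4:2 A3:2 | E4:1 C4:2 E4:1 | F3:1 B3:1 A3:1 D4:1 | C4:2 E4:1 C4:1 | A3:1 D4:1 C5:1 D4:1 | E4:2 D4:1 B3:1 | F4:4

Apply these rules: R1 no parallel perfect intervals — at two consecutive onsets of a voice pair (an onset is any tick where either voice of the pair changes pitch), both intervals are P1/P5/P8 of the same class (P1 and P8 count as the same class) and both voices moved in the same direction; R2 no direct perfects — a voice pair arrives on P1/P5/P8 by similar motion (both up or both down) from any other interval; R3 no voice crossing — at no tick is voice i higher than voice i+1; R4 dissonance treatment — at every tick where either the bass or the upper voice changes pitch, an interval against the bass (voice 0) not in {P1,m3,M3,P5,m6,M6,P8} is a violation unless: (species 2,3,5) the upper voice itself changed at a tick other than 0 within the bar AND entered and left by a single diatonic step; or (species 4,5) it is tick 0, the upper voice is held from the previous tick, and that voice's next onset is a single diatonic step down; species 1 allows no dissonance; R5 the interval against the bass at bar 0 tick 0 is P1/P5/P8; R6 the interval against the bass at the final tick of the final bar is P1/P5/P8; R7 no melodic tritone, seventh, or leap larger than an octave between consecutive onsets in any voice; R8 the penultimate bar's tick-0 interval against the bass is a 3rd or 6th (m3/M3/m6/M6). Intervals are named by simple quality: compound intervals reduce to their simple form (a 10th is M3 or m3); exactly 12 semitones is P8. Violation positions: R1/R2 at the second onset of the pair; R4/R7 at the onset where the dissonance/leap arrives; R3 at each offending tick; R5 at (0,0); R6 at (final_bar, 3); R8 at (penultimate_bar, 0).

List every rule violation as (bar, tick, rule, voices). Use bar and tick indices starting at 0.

(2, 0, R7, (1,))
(2, 1, R7, (1,))
(4, 2, R7, (1,))
(4, 3, R7, (1,))
(6, 0, R7, (1,))

bar 0: v0=F3 v1=F4 downbeat P8
bar 1: v0=E3 v1=E4 downbeat P8
bar 2: v0=D3 v1=F3 downbeat m3
bar 3: v0=E3 v1=C4 downbeat m6
bar 4: v0=F3 v1=A3 downbeat M3
bar 5: v0=G3 v1=E4 downbeat M6
bar 6: v0=F3 v1=F4 downbeat P8
  -> R7 @ bar 2 tick 0 v(1,): E4->F3 leap 11st
  -> R7 @ bar 2 tick 1 v(1,): F3->B3 leap 6st
  -> R7 @ bar 4 tick 2 v(1,): D4->C5 leap 10st
  -> R7 @ bar 4 tick 3 v(1,): C5->D4 leap 10st
  -> R7 @ bar 6 tick 0 v(1,): B3->F4 leap 6st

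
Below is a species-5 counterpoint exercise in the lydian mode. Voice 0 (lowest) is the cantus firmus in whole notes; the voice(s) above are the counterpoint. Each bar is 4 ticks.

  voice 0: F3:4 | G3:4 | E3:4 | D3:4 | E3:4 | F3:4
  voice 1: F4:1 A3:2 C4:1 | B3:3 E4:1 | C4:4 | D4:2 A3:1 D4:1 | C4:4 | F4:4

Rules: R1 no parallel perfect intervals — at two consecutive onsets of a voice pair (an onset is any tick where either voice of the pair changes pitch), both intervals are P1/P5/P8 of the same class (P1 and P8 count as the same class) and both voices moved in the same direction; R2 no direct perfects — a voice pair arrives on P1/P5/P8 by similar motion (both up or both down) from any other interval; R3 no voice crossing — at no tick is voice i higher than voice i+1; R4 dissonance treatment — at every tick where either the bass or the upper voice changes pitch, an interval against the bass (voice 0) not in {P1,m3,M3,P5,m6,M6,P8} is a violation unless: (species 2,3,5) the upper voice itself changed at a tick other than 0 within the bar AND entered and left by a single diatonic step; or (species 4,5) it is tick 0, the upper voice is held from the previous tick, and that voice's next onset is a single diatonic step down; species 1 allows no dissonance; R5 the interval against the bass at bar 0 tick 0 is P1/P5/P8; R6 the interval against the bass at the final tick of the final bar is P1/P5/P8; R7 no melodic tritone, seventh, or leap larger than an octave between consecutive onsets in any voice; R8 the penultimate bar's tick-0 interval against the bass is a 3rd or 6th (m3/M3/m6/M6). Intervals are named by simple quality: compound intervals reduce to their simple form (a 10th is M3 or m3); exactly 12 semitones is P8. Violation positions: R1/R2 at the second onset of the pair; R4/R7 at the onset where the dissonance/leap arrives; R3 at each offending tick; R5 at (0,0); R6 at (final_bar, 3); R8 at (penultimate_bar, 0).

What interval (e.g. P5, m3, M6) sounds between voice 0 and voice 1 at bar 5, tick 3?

voice 0=F3 voice 1=F4 -> P8

P8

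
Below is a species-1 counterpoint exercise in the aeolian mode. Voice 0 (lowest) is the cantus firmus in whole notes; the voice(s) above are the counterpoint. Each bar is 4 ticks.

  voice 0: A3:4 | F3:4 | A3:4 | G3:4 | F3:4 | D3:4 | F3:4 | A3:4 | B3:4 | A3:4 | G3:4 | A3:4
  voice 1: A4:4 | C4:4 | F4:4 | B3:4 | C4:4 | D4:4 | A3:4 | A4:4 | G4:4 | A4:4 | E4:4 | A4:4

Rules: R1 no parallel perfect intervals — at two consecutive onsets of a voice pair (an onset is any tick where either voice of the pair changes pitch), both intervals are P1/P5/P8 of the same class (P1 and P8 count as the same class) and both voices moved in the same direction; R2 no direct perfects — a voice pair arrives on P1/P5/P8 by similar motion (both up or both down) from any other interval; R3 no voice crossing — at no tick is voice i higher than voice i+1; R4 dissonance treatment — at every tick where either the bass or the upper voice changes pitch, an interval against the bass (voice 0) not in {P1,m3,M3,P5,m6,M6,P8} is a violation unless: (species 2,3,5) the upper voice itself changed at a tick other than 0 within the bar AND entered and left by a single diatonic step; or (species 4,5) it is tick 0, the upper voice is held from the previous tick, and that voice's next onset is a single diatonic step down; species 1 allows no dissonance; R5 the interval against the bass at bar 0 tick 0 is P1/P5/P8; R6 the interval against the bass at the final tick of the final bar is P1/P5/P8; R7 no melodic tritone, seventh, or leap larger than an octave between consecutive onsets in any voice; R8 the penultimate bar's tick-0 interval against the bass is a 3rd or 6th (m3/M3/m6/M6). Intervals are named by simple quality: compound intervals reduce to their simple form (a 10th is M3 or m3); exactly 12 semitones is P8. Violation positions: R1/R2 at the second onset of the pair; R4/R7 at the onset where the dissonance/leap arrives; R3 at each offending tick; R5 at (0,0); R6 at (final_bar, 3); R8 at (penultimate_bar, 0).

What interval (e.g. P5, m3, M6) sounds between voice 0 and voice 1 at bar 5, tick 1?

voice 0=D3 voice 1=D4 -> P8

P8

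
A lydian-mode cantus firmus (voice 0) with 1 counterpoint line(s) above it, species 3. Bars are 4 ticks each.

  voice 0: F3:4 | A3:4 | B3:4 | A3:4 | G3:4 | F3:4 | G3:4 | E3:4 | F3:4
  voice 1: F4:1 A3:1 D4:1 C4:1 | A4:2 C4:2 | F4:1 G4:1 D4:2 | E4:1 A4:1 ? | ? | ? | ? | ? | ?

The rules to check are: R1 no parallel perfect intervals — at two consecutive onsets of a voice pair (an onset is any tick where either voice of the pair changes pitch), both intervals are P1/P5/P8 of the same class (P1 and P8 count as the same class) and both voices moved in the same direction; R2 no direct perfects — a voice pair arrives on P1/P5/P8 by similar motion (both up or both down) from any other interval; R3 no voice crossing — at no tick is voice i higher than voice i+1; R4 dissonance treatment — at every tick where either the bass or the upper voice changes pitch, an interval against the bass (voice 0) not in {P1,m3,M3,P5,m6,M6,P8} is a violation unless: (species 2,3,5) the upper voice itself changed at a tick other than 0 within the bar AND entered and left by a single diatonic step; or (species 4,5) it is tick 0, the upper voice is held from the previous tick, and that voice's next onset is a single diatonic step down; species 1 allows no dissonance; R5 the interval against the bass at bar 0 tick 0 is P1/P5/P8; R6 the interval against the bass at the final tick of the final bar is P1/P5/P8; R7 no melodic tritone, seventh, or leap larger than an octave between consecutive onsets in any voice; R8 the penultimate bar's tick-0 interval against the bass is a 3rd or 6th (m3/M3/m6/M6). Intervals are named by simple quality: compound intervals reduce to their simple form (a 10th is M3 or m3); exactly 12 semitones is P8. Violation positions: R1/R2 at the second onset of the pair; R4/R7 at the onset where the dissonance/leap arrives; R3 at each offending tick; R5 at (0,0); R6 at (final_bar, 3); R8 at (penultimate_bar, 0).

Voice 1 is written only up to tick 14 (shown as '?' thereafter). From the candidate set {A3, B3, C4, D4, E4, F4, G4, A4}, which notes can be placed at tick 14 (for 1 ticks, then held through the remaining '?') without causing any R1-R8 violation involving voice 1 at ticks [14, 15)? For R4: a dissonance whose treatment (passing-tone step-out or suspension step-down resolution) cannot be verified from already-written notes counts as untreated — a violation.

{A3, A4, C4, E4, F4}

A3: legal
B3: violates R4,R7
C4: legal
D4: violates R4
E4: legal
F4: legal
G4: violates R4
A4: legal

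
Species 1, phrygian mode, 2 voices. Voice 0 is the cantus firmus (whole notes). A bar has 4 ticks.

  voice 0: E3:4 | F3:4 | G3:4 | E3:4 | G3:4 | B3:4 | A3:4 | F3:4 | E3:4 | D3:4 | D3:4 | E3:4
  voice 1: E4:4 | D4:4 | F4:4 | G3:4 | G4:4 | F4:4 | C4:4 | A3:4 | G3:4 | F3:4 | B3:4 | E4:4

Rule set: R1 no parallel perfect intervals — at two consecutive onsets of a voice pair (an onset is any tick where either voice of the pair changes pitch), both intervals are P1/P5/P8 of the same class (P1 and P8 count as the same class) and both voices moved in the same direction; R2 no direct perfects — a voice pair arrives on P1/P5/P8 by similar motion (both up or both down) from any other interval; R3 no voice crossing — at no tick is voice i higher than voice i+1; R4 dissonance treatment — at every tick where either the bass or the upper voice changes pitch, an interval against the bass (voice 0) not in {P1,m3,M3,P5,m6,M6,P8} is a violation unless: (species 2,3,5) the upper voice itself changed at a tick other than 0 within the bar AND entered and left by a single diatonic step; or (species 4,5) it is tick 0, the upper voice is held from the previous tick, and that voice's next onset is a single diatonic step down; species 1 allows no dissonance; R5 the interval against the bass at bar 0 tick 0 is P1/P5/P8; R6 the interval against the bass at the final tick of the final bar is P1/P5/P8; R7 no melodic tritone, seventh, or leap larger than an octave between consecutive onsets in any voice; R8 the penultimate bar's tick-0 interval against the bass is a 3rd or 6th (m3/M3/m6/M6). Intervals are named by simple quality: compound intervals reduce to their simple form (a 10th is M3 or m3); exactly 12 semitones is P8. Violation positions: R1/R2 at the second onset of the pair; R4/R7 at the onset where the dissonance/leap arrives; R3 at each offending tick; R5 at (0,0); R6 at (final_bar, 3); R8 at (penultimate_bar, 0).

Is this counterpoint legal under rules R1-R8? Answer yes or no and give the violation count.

bar 0: v0=E3 v1=E4 (P8)
bar 1: v0=F3 v1=D4 (M6)
bar 2: v0=G3 v1=F4 (m7)
bar 3: v0=E3 v1=G3 (m3)
bar 4: v0=G3 v1=G4 (P8)
bar 5: v0=B3 v1=F4 (TT)
bar 6: v0=A3 v1=C4 (m3)
bar 7: v0=F3 v1=A3 (M3)
bar 8: v0=E3 v1=G3 (m3)
bar 9: v0=D3 v1=F3 (m3)
bar 10: v0=D3 v1=B3 (M6)
bar 11: v0=E3 v1=E4 (P8)
  R4 @ bar2.0: G3/F4 m7 untreated
  R7 @ bar3.0: F4->G3 leap 10st
  R2 @ bar4.0: E3/G3 m3 -> G3/G4 P8 similar
  R4 @ bar5.0: B3/F4 TT untreated
  R7 @ bar10.0: F3->B3 leap 6st
  R2 @ bar11.0: D3/B3 M6 -> E3/E4 P8 similar

No (6 violations)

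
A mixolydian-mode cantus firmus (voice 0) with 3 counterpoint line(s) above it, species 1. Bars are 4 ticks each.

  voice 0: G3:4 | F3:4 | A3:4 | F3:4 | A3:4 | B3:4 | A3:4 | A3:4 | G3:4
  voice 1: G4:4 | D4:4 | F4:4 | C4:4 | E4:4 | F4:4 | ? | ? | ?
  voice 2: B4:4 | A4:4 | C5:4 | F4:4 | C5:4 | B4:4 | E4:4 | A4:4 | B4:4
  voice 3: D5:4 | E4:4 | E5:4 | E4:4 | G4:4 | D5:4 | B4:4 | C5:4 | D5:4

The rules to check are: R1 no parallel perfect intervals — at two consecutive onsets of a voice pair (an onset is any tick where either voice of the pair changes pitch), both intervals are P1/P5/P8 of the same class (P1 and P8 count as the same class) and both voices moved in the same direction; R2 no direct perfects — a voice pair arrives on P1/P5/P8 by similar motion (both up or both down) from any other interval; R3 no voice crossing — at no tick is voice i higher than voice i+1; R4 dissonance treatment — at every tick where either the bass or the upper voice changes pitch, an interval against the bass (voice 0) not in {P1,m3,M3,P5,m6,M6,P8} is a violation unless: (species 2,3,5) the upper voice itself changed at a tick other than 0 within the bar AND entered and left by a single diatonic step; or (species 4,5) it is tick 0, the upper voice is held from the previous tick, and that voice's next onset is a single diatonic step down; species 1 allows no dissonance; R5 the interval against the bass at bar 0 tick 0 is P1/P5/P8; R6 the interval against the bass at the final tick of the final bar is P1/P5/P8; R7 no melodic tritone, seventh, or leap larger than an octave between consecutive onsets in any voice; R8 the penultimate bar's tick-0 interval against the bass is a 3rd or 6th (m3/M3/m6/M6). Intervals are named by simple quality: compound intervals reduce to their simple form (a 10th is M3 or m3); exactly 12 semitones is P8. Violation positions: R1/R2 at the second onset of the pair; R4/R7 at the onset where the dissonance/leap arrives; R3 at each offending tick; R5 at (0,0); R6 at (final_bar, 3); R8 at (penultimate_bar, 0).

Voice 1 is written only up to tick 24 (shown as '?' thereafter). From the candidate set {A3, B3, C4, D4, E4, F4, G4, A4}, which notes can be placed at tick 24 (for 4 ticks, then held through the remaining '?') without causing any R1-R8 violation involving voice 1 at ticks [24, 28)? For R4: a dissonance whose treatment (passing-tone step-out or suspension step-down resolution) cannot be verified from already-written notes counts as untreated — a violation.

{C4}

A3: violates R2
B3: violates R2,R4,R7
C4: legal
D4: violates R4
E4: violates R2
F4: violates R3
G4: violates R3,R4
A4: violates R3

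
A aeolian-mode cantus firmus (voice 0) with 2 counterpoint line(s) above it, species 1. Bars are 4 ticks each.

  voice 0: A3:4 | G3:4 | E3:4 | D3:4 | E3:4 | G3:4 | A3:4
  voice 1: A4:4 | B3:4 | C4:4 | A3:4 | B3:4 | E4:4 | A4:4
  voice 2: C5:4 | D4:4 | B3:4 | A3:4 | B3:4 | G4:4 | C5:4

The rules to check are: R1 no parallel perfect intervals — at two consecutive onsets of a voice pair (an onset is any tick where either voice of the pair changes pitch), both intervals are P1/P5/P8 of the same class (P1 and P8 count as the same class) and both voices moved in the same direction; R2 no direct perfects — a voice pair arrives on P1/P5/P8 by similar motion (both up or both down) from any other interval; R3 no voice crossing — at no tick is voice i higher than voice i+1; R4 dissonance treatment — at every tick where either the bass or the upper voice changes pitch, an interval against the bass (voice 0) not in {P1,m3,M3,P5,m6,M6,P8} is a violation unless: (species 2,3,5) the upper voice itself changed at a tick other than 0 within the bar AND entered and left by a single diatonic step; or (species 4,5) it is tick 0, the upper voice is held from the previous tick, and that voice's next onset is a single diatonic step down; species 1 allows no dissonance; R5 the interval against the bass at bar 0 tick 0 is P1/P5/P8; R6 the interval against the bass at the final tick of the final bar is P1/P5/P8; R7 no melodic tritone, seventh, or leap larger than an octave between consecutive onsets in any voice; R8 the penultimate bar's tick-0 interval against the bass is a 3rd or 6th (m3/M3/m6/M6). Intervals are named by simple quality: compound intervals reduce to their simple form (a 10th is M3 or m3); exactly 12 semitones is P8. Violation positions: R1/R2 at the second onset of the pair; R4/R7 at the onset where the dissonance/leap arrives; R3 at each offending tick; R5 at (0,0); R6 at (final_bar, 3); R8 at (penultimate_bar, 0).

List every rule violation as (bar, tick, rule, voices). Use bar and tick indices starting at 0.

bar 0: v0=A3 v1=A4 v2=C5 downbeat m3
bar 1: v0=G3 v1=B3 v2=D4 downbeat P5
bar 2: v0=E3 v1=C4 v2=B3 downbeat P5
bar 3: v0=D3 v1=A3 v2=A3 downbeat P5
bar 4: v0=E3 v1=B3 v2=B3 downbeat P5
bar 5: v0=G3 v1=E4 v2=G4 downbeat P8
bar 6: v0=A3 v1=A4 v2=C5 downbeat m3
  -> R5 @ bar 0 tick 0 v(0, 2): opens on m3
  -> R2 @ bar 1 tick 0 v(0, 2): A3/C5 m3 -> G3/D4 P5 similar
  -> R7 @ bar 1 tick 0 v(1,): A4->B3 leap 10st
  -> R7 @ bar 1 tick 0 v(2,): C5->D4 leap 10st
  -> R1 @ bar 2 tick 0 v(0, 2): G3/D4 P5 -> E3/B3 P5 similar
  -> R3 @ bar 2 tick 0 v(1, 2): C4 above B3
  -> R3 @ bar 2 tick 1 v(1, 2): C4 above B3
  -> R3 @ bar 2 tick 2 v(1, 2): C4 above B3
  -> R3 @ bar 2 tick 3 v(1, 2): C4 above B3
  -> R1 @ bar 3 tick 0 v(0, 2): E3/B3 P5 -> D3/A3 P5 similar
  -> R2 @ bar 3 tick 0 v(0, 1): E3/C4 m6 -> D3/A3 P5 similar
  -> R2 @ bar 3 tick 0 v(1, 2): C4/B3 m2 -> A3/A3 P1 similar
  -> R1 @ bar 4 tick 0 v(0, 1): D3/A3 P5 -> E3/B3 P5 similar
  -> R1 @ bar 4 tick 0 v(0, 2): D3/A3 P5 -> E3/B3 P5 similar
  -> R1 @ bar 4 tick 0 v(1, 2): A3/A3 P1 -> B3/B3 P1 similar
  -> R2 @ bar 5 tick 0 v(0, 2): E3/B3 P5 -> G3/G4 P8 similar
  -> R8 @ bar 5 tick 0 v(0, 2): penult P8 not 3rd/6th
  -> R2 @ bar 6 tick 0 v(0, 1): G3/E4 M6 -> A3/A4 P8 similar
  -> R6 @ bar 6 tick 3 v(0, 2): closes on m3

(0, 0, R5, (0, 2))
(1, 0, R2, (0, 2))
(1, 0, R7, (1,))
(1, 0, R7, (2,))
(2, 0, R1, (0, 2))
(2, 0, R3, (1, 2))
(2, 1, R3, (1, 2))
(2, 2, R3, (1, 2))
(2, 3, R3, (1, 2))
(3, 0, R1, (0, 2))
(3, 0, R2, (0, 1))
(3, 0, R2, (1, 2))
(4, 0, R1, (0, 1))
(4, 0, R1, (0, 2))
(4, 0, R1, (1, 2))
(5, 0, R2, (0, 2))
(5, 0, R8, (0, 2))
(6, 0, R2, (0, 1))
(6, 3, R6, (0, 2))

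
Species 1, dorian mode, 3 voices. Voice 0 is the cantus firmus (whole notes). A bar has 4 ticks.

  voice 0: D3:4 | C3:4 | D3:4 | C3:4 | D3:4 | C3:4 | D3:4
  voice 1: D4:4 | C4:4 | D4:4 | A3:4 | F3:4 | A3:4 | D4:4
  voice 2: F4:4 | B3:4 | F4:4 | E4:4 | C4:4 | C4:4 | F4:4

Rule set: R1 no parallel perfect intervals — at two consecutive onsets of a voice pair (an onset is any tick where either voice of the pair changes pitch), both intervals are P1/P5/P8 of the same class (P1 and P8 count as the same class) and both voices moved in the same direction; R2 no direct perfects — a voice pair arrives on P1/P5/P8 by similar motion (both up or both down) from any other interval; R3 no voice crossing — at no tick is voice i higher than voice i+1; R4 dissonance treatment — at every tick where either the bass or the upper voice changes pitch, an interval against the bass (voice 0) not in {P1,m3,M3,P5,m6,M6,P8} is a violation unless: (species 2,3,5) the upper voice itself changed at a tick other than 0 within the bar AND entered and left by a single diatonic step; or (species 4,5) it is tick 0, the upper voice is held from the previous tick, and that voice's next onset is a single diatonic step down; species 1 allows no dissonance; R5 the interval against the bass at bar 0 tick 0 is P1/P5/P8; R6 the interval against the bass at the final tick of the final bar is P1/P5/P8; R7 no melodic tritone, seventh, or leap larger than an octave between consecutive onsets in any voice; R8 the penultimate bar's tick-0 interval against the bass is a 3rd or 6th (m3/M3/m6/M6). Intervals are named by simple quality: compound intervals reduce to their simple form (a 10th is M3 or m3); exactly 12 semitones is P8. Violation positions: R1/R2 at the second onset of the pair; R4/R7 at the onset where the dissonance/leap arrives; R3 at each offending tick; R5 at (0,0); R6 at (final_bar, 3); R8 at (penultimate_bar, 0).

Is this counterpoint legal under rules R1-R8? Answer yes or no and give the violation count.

bar 0: v0=D3 v1=D4 v2=F4 (m3)
bar 1: v0=C3 v1=C4 v2=B3 (M7)
bar 2: v0=D3 v1=D4 v2=F4 (m3)
bar 3: v0=C3 v1=A3 v2=E4 (M3)
bar 4: v0=D3 v1=F3 v2=C4 (m7)
bar 5: v0=C3 v1=A3 v2=C4 (P8)
bar 6: v0=D3 v1=D4 v2=F4 (m3)
  R5 @ bar0.0: opens on m3
  R1 @ bar1.0: D3/D4 P8 -> C3/C4 P8 similar
  R3 @ bar1.0: C4 above B3
  R4 @ bar1.0: C3/B3 M7 untreated
  R7 @ bar1.0: F4->B3 leap 6st
  R3 @ bar1.1: C4 above B3
  R3 @ bar1.2: C4 above B3
  R3 @ bar1.3: C4 above B3
  R1 @ bar2.0: C3/C4 P8 -> D3/D4 P8 similar
  R7 @ bar2.0: B3->F4 leap 6st
  R2 @ bar3.0: D4/F4 m3 -> A3/E4 P5 similar
  R1 @ bar4.0: A3/E4 P5 -> F3/C4 P5 similar
  R4 @ bar4.0: D3/C4 m7 untreated
  R8 @ bar5.0: penult P8 not 3rd/6th
  R2 @ bar6.0: C3/A3 M6 -> D3/D4 P8 similar
  R6 @ bar6.3: closes on m3

No (16 violations)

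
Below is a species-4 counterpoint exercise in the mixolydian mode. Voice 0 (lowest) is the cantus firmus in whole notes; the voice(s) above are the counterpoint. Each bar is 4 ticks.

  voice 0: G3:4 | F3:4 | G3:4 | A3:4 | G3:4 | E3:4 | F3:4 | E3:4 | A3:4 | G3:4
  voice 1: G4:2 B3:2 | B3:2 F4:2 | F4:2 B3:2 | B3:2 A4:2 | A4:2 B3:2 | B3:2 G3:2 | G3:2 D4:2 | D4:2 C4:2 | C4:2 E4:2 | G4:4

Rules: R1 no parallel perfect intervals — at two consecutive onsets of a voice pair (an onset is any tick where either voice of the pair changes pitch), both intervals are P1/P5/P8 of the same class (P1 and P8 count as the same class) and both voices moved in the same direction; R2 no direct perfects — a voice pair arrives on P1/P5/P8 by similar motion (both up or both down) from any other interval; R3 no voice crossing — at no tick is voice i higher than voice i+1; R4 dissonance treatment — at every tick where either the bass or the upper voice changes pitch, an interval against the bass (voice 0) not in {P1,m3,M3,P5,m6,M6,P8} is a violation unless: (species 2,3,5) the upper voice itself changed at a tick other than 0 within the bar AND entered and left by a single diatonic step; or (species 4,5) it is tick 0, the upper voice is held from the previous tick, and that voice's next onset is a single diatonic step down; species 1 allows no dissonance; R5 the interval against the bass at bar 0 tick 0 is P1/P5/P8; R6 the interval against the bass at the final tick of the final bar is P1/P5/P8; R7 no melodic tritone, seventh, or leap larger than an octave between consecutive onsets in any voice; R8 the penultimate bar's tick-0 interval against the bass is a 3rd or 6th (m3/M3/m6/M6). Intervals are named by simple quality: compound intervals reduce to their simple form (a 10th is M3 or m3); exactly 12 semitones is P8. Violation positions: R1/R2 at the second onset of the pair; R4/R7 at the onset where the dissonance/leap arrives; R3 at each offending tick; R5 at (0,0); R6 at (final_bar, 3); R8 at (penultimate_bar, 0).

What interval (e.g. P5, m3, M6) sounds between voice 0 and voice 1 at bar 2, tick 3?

M3

voice 0=G3 voice 1=B3 -> M3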